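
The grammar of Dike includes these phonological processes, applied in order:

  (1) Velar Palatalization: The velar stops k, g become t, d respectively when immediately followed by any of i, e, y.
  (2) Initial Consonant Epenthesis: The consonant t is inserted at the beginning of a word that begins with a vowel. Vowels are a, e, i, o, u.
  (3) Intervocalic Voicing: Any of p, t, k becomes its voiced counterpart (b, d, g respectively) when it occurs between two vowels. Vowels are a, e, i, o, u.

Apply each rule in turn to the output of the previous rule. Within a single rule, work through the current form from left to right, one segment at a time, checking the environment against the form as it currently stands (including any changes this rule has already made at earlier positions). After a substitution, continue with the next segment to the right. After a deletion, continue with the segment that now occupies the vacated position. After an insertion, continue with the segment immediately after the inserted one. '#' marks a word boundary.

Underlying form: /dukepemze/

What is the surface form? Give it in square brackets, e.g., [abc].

[dudebemze]

(1) Velar Palatalization: [dukepemze] → [dutepemze]
(2) Initial Consonant Epenthesis: no change — [dutepemze]
(3) Intervocalic Voicing: [dutepemze] → [dudebemze]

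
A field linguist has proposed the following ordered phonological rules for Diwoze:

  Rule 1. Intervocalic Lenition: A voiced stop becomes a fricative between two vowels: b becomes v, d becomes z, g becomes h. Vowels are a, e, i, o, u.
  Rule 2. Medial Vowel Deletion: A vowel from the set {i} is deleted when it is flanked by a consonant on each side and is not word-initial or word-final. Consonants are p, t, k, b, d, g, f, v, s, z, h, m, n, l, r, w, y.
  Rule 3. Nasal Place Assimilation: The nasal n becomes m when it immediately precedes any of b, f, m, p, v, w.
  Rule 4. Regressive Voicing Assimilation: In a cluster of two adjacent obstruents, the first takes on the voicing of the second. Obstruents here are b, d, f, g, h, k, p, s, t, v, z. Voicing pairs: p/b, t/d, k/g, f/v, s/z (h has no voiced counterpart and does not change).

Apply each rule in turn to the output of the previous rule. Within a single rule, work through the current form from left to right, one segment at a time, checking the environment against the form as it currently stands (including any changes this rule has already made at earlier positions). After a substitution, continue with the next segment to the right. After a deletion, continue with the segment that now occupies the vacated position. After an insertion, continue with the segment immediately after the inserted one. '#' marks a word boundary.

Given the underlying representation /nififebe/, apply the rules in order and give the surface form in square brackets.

[mffeve]

Rule 1 Intervocalic Lenition: [nififebe] → [nififeve]
Rule 2 Medial Vowel Deletion: [nififeve] → [nffeve]
Rule 3 Nasal Place Assimilation: [nffeve] → [mffeve]
Rule 4 Regressive Voicing Assimilation: no change — [mffeve]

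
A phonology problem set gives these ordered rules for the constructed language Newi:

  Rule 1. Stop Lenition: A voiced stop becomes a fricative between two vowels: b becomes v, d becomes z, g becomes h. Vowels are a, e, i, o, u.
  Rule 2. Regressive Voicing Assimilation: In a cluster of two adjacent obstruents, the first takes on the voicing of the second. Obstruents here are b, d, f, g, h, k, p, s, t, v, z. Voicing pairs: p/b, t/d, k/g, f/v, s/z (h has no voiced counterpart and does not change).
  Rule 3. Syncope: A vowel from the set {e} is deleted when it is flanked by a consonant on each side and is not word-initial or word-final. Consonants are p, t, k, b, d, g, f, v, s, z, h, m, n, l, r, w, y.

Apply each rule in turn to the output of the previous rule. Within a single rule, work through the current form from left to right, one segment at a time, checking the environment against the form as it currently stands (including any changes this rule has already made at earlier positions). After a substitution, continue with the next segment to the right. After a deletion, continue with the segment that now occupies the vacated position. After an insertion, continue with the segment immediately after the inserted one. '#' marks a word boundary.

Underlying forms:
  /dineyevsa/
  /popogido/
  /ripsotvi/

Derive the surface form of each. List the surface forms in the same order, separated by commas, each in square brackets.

[dinyfsa], [popohizo], [ripsodvi]

/dineyevsa/:
  Rule 1 Stop Lenition: no change — [dineyevsa]
  Rule 2 Regressive Voicing Assimilation: [dineyevsa] → [dineyefsa]
  Rule 3 Syncope: [dineyefsa] → [dinyfsa]
/popogido/:
  Rule 1 Stop Lenition: [popogido] → [popohizo]
  Rule 2 Regressive Voicing Assimilation: no change — [popohizo]
  Rule 3 Syncope: no change — [popohizo]
/ripsotvi/:
  Rule 1 Stop Lenition: no change — [ripsotvi]
  Rule 2 Regressive Voicing Assimilation: [ripsotvi] → [ripsodvi]
  Rule 3 Syncope: no change — [ripsodvi]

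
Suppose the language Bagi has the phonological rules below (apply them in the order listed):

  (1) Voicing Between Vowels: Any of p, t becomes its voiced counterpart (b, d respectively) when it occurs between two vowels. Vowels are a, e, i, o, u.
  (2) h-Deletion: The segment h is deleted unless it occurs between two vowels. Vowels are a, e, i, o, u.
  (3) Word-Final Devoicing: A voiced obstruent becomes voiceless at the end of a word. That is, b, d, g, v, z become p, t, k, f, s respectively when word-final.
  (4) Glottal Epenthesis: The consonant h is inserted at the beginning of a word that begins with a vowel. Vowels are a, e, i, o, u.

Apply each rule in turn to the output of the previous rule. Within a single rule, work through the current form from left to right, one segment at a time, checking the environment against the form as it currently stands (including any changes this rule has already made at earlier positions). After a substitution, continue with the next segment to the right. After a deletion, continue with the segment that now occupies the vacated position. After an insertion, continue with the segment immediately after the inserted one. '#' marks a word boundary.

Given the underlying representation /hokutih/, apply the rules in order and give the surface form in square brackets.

(1) Voicing Between Vowels: [hokutih] → [hokudih]
(2) h-Deletion: [hokudih] → [okudi]
(3) Word-Final Devoicing: no change — [okudi]
(4) Glottal Epenthesis: [okudi] → [hokudi]

[hokudi]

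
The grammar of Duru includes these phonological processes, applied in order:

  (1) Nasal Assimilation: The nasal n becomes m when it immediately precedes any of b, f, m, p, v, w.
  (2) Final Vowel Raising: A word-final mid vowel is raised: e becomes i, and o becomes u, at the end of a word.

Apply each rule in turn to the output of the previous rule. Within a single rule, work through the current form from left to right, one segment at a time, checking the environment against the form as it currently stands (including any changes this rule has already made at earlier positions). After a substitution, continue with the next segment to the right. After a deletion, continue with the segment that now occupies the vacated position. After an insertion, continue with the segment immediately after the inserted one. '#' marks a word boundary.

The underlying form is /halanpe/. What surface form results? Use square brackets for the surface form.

(1) Nasal Assimilation: [halanpe] → [halampe]
(2) Final Vowel Raising: [halampe] → [halampi]

[halampi]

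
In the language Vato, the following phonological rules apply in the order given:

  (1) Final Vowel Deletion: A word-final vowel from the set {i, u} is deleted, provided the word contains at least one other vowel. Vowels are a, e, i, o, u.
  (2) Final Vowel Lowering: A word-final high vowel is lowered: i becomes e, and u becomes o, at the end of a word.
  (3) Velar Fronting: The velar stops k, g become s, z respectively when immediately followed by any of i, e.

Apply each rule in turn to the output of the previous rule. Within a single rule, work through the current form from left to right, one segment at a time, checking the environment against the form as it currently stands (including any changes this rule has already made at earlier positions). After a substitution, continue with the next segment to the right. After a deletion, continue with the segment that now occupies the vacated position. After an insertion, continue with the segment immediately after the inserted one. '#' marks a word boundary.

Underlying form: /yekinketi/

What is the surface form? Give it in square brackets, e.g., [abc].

[yesinset]

(1) Final Vowel Deletion: [yekinketi] → [yekinket]
(2) Final Vowel Lowering: no change — [yekinket]
(3) Velar Fronting: [yekinket] → [yesinset]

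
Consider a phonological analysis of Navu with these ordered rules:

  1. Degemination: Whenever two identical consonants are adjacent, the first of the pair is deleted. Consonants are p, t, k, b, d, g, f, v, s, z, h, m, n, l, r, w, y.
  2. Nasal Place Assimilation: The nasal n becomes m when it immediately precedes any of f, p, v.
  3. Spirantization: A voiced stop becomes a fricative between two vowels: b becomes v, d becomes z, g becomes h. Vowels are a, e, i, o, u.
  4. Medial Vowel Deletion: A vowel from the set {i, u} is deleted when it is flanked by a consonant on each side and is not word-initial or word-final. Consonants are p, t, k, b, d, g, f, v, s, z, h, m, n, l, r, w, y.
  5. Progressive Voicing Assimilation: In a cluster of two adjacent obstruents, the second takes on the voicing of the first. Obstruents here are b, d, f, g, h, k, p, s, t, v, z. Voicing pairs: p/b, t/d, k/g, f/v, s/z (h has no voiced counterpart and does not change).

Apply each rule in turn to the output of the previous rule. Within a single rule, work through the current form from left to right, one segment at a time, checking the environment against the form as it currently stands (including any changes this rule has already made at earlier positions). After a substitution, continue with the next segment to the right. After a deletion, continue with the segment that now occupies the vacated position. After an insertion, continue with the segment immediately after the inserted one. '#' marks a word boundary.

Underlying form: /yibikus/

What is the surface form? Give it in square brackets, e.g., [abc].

1 Degemination: no change — [yibikus]
2 Nasal Place Assimilation: no change — [yibikus]
3 Spirantization: [yibikus] → [yivikus]
4 Medial Vowel Deletion: [yivikus] → [yvks]
5 Progressive Voicing Assimilation: [yvks] → [yvgz]

[yvgz]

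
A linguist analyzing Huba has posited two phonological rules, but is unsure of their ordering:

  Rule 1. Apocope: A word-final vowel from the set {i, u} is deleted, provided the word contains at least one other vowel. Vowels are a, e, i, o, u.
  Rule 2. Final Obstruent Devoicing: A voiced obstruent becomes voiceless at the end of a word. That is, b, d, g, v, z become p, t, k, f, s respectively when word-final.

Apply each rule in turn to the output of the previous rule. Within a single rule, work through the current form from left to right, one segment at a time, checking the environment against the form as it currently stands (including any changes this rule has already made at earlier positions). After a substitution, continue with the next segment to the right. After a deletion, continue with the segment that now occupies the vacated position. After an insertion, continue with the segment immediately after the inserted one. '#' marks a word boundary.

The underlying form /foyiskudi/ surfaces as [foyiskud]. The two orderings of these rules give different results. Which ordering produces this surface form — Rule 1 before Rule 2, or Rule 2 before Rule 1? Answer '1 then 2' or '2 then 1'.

2 then 1

Order 1 then 2:
  1 Apocope: [foyiskudi] → [foyiskud]
  2 Final Obstruent Devoicing: [foyiskud] → [foyiskut]
  result: [foyiskut]
Order 2 then 1:
  2 Final Obstruent Devoicing: no change — [foyiskudi]
  1 Apocope: [foyiskudi] → [foyiskud]
  result: [foyiskud]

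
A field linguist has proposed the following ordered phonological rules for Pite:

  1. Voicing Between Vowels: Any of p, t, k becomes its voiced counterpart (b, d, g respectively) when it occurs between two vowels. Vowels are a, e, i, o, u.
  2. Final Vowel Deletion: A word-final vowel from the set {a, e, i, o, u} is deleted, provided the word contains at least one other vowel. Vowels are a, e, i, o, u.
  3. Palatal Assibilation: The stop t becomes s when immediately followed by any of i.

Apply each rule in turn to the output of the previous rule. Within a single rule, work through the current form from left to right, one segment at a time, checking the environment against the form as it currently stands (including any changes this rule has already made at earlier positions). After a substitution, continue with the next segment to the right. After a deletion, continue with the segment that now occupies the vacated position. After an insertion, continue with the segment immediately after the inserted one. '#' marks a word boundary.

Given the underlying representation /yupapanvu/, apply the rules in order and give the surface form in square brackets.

1 Voicing Between Vowels: [yupapanvu] → [yubabanvu]
2 Final Vowel Deletion: [yubabanvu] → [yubabanv]
3 Palatal Assibilation: no change — [yubabanv]

[yubabanv]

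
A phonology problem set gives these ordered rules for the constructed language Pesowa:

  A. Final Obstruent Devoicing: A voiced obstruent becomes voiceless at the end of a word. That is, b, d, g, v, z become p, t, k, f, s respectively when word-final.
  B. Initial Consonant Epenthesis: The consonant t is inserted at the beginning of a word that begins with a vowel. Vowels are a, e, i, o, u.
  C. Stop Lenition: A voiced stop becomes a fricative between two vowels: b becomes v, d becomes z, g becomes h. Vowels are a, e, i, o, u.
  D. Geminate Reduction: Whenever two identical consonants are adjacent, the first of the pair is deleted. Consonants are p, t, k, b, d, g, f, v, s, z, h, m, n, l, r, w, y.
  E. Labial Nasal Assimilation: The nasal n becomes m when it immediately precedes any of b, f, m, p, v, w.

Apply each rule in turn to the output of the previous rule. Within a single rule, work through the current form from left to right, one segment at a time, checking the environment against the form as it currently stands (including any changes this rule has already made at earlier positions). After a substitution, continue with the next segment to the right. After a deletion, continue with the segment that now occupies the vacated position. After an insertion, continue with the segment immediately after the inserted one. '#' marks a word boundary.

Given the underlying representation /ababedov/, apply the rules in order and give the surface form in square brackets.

A Final Obstruent Devoicing: [ababedov] → [ababedof]
B Initial Consonant Epenthesis: [ababedof] → [tababedof]
C Stop Lenition: [tababedof] → [tavavezof]
D Geminate Reduction: no change — [tavavezof]
E Labial Nasal Assimilation: no change — [tavavezof]

[tavavezof]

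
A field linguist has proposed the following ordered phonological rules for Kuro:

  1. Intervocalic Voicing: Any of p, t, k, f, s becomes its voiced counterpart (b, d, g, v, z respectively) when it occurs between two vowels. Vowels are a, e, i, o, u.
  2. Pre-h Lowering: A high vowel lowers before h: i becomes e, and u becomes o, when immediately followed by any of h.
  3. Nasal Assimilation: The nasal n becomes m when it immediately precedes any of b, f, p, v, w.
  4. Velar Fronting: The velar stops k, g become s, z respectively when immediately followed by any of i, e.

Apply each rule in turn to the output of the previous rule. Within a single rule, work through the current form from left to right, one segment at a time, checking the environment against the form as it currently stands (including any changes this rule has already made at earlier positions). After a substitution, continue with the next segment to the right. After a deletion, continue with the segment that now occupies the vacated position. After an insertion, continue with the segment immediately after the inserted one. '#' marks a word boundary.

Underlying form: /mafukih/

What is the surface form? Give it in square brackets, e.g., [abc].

[mavuzeh]

1 Intervocalic Voicing: [mafukih] → [mavugih]
2 Pre-h Lowering: [mavugih] → [mavugeh]
3 Nasal Assimilation: no change — [mavugeh]
4 Velar Fronting: [mavugeh] → [mavuzeh]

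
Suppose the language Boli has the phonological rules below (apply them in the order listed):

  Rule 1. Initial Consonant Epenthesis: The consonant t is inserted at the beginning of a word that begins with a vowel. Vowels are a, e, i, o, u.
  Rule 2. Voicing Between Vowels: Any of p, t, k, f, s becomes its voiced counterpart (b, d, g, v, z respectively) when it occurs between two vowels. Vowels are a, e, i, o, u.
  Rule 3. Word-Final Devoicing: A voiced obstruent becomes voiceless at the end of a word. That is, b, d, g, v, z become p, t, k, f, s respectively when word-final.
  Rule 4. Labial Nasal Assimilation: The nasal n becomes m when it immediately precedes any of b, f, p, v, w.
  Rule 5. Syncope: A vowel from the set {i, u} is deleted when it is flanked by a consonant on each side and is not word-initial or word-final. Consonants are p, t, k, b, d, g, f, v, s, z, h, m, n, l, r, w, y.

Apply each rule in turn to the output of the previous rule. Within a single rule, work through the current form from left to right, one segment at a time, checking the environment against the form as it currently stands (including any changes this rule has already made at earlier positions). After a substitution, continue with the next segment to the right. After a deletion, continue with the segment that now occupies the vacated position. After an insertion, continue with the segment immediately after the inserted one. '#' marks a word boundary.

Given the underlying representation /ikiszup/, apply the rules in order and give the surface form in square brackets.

Rule 1 Initial Consonant Epenthesis: [ikiszup] → [tikiszup]
Rule 2 Voicing Between Vowels: [tikiszup] → [tigiszup]
Rule 3 Word-Final Devoicing: no change — [tigiszup]
Rule 4 Labial Nasal Assimilation: no change — [tigiszup]
Rule 5 Syncope: [tigiszup] → [tgszp]

[tgszp]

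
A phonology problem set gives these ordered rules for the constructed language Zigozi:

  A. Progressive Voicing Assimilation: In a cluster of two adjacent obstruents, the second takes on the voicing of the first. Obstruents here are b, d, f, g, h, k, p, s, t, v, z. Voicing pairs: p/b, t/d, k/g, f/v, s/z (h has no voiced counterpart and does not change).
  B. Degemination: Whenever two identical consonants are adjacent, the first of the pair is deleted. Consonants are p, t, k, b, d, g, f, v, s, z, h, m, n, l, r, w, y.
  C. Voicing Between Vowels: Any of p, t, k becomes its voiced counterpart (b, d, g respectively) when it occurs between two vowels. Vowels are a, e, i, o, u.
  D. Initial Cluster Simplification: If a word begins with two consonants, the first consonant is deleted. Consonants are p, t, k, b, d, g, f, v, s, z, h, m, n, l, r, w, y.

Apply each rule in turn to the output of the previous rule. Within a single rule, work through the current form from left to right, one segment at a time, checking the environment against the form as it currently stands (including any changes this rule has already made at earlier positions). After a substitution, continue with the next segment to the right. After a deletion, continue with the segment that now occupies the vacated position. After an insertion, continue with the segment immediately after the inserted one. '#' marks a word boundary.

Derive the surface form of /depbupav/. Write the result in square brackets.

A Progressive Voicing Assimilation: [depbupav] → [deppupav]
B Degemination: [deppupav] → [depupav]
C Voicing Between Vowels: [depupav] → [debubav]
D Initial Cluster Simplification: no change — [debubav]

[debubav]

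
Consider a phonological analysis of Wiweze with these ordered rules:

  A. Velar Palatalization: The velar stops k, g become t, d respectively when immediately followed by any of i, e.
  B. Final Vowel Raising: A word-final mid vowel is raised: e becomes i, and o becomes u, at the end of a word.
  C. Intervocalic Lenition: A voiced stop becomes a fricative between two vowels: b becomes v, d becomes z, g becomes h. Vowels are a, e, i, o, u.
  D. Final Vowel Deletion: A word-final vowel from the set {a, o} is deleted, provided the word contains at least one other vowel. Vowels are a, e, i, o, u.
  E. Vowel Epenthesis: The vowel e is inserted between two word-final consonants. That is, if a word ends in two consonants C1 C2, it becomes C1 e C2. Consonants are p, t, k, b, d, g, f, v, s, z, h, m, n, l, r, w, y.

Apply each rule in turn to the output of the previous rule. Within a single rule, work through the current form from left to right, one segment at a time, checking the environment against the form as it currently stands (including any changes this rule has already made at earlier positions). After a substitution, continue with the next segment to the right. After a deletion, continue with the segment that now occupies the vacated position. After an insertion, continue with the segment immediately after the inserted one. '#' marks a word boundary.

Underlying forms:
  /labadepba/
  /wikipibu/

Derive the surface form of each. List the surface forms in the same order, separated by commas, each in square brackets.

/labadepba/:
  A Velar Palatalization: no change — [labadepba]
  B Final Vowel Raising: no change — [labadepba]
  C Intervocalic Lenition: [labadepba] → [lavazepba]
  D Final Vowel Deletion: [lavazepba] → [lavazepb]
  E Vowel Epenthesis: [lavazepb] → [lavazepeb]
/wikipibu/:
  A Velar Palatalization: [wikipibu] → [witipibu]
  B Final Vowel Raising: no change — [witipibu]
  C Intervocalic Lenition: [witipibu] → [witipivu]
  D Final Vowel Deletion: no change — [witipivu]
  E Vowel Epenthesis: no change — [witipivu]

[lavazepeb], [witipivu]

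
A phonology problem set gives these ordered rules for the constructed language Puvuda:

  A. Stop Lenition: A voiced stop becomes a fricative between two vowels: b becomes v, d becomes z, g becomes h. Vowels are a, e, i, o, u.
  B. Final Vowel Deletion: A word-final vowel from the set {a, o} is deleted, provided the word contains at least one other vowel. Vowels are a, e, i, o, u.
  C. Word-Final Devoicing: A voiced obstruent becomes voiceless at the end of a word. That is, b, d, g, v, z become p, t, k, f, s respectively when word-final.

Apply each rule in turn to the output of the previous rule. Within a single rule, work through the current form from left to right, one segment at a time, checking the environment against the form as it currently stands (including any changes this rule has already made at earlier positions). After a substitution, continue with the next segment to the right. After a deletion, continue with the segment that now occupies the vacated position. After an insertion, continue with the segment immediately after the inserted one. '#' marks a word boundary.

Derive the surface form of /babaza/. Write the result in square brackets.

[bavas]

A Stop Lenition: [babaza] → [bavaza]
B Final Vowel Deletion: [bavaza] → [bavaz]
C Word-Final Devoicing: [bavaz] → [bavas]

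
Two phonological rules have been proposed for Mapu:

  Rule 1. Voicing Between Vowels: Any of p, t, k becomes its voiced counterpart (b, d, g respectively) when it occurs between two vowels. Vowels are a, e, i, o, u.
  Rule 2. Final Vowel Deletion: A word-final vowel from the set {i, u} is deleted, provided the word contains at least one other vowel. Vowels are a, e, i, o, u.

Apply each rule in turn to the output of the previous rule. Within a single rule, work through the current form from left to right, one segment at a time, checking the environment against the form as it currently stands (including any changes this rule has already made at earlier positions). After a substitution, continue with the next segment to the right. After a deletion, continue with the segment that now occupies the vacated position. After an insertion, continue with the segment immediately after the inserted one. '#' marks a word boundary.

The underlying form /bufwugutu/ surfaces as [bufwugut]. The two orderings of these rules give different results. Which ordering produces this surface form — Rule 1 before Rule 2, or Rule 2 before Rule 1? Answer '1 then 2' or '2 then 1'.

2 then 1

Order 1 then 2:
  1 Voicing Between Vowels: [bufwugutu] → [bufwugudu]
  2 Final Vowel Deletion: [bufwugudu] → [bufwugud]
  result: [bufwugud]
Order 2 then 1:
  2 Final Vowel Deletion: [bufwugutu] → [bufwugut]
  1 Voicing Between Vowels: no change — [bufwugut]
  result: [bufwugut]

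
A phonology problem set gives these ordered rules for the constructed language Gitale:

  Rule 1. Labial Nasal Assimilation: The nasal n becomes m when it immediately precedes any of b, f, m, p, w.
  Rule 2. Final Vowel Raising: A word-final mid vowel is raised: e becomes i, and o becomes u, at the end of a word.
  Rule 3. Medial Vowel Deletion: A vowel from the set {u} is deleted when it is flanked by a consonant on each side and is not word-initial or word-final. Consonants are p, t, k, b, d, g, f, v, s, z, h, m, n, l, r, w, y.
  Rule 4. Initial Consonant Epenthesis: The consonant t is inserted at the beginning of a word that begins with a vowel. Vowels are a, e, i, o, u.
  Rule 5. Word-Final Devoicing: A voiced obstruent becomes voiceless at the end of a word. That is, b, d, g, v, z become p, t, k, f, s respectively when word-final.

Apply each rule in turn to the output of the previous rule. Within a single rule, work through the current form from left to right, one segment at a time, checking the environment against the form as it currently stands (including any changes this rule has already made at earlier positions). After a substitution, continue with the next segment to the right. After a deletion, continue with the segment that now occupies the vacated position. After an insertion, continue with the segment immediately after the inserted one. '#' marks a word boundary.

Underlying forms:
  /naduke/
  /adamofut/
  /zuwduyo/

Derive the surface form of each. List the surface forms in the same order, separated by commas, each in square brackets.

/naduke/:
  Rule 1 Labial Nasal Assimilation: no change — [naduke]
  Rule 2 Final Vowel Raising: [naduke] → [naduki]
  Rule 3 Medial Vowel Deletion: [naduki] → [nadki]
  Rule 4 Initial Consonant Epenthesis: no change — [nadki]
  Rule 5 Word-Final Devoicing: no change — [nadki]
/adamofut/:
  Rule 1 Labial Nasal Assimilation: no change — [adamofut]
  Rule 2 Final Vowel Raising: no change — [adamofut]
  Rule 3 Medial Vowel Deletion: [adamofut] → [adamoft]
  Rule 4 Initial Consonant Epenthesis: [adamoft] → [tadamoft]
  Rule 5 Word-Final Devoicing: no change — [tadamoft]
/zuwduyo/:
  Rule 1 Labial Nasal Assimilation: no change — [zuwduyo]
  Rule 2 Final Vowel Raising: [zuwduyo] → [zuwduyu]
  Rule 3 Medial Vowel Deletion: [zuwduyu] → [zwdyu]
  Rule 4 Initial Consonant Epenthesis: no change — [zwdyu]
  Rule 5 Word-Final Devoicing: no change — [zwdyu]

[nadki], [tadamoft], [zwdyu]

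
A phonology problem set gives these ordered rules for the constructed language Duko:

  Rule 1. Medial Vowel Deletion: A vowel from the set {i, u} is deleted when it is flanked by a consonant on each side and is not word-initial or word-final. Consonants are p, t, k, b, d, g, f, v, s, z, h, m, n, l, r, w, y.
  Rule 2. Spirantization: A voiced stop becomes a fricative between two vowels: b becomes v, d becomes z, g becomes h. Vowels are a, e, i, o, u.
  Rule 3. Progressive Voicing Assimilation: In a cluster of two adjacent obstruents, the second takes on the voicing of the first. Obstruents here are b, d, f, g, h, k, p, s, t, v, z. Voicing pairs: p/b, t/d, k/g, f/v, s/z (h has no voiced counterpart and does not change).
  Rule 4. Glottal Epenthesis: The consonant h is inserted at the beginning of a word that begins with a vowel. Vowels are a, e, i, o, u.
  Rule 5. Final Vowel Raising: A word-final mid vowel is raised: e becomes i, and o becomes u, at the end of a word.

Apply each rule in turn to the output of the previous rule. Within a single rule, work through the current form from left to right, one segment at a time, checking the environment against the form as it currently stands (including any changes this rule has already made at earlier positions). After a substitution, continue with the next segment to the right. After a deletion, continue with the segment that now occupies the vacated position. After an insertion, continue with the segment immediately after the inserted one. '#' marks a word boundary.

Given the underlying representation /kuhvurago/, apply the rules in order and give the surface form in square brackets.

Rule 1 Medial Vowel Deletion: [kuhvurago] → [khvrago]
Rule 2 Spirantization: [khvrago] → [khvraho]
Rule 3 Progressive Voicing Assimilation: [khvraho] → [khfraho]
Rule 4 Glottal Epenthesis: no change — [khfraho]
Rule 5 Final Vowel Raising: [khfraho] → [khfrahu]

[khfrahu]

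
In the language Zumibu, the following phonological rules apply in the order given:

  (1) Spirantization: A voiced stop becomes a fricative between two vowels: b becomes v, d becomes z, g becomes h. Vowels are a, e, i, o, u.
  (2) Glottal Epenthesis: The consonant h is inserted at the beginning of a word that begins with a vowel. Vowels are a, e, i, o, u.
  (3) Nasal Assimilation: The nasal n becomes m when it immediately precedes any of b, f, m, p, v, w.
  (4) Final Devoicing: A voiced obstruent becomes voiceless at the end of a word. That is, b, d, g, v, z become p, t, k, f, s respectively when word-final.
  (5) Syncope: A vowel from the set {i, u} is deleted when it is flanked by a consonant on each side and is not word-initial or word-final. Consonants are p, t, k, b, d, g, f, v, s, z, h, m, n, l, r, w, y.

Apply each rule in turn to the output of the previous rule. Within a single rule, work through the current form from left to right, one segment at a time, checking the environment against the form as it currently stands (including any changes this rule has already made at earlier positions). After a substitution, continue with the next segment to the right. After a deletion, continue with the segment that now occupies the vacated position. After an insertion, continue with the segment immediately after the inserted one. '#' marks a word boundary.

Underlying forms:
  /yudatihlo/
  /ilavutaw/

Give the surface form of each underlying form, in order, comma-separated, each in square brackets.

/yudatihlo/:
  (1) Spirantization: [yudatihlo] → [yuzatihlo]
  (2) Glottal Epenthesis: no change — [yuzatihlo]
  (3) Nasal Assimilation: no change — [yuzatihlo]
  (4) Final Devoicing: no change — [yuzatihlo]
  (5) Syncope: [yuzatihlo] → [yzathlo]
/ilavutaw/:
  (1) Spirantization: no change — [ilavutaw]
  (2) Glottal Epenthesis: [ilavutaw] → [hilavutaw]
  (3) Nasal Assimilation: no change — [hilavutaw]
  (4) Final Devoicing: no change — [hilavutaw]
  (5) Syncope: [hilavutaw] → [hlavtaw]

[yzathlo], [hlavtaw]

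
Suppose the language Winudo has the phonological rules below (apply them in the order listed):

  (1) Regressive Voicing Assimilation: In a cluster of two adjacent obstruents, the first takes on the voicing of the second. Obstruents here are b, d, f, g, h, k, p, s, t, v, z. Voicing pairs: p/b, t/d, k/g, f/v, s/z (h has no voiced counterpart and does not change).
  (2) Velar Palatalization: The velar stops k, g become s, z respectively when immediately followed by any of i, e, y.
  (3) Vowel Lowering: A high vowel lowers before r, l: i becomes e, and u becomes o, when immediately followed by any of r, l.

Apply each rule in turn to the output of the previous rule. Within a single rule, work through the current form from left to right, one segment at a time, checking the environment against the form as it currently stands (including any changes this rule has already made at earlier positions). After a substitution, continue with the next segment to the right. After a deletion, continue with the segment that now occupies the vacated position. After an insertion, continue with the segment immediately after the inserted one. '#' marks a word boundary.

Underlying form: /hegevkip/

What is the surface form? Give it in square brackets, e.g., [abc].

(1) Regressive Voicing Assimilation: [hegevkip] → [hegefkip]
(2) Velar Palatalization: [hegefkip] → [hezefsip]
(3) Vowel Lowering: no change — [hezefsip]

[hezefsip]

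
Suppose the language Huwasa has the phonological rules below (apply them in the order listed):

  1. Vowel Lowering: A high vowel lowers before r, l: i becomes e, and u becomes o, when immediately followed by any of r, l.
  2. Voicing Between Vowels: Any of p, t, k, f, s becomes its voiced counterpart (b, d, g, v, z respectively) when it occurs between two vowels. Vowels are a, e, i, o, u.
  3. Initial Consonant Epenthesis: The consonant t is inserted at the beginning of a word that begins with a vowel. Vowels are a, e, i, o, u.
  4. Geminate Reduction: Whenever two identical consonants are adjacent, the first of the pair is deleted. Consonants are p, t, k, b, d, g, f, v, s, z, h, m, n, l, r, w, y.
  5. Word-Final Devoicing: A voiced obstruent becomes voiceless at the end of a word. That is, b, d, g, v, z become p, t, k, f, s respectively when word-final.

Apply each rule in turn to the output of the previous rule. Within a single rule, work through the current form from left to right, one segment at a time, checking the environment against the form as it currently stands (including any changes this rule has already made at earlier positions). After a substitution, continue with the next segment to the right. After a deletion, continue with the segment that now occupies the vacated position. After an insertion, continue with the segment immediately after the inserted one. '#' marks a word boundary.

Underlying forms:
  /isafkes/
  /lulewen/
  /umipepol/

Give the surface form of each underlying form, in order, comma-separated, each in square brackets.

/isafkes/:
  1 Vowel Lowering: no change — [isafkes]
  2 Voicing Between Vowels: [isafkes] → [izafkes]
  3 Initial Consonant Epenthesis: [izafkes] → [tizafkes]
  4 Geminate Reduction: no change — [tizafkes]
  5 Word-Final Devoicing: no change — [tizafkes]
/lulewen/:
  1 Vowel Lowering: [lulewen] → [lolewen]
  2 Voicing Between Vowels: no change — [lolewen]
  3 Initial Consonant Epenthesis: no change — [lolewen]
  4 Geminate Reduction: no change — [lolewen]
  5 Word-Final Devoicing: no change — [lolewen]
/umipepol/:
  1 Vowel Lowering: no change — [umipepol]
  2 Voicing Between Vowels: [umipepol] → [umibebol]
  3 Initial Consonant Epenthesis: [umibebol] → [tumibebol]
  4 Geminate Reduction: no change — [tumibebol]
  5 Word-Final Devoicing: no change — [tumibebol]

[tizafkes], [lolewen], [tumibebol]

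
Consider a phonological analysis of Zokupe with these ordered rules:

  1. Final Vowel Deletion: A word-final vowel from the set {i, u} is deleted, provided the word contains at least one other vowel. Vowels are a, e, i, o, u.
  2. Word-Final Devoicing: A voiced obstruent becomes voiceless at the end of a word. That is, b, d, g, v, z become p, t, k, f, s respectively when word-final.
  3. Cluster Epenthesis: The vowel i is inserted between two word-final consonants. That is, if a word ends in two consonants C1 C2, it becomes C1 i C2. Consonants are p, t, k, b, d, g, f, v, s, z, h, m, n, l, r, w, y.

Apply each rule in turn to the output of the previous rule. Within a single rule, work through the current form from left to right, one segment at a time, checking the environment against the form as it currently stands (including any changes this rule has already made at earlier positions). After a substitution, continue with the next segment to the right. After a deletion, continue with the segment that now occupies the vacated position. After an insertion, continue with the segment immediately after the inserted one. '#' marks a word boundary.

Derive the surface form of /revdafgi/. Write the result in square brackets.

1 Final Vowel Deletion: [revdafgi] → [revdafg]
2 Word-Final Devoicing: [revdafg] → [revdafk]
3 Cluster Epenthesis: [revdafk] → [revdafik]

[revdafik]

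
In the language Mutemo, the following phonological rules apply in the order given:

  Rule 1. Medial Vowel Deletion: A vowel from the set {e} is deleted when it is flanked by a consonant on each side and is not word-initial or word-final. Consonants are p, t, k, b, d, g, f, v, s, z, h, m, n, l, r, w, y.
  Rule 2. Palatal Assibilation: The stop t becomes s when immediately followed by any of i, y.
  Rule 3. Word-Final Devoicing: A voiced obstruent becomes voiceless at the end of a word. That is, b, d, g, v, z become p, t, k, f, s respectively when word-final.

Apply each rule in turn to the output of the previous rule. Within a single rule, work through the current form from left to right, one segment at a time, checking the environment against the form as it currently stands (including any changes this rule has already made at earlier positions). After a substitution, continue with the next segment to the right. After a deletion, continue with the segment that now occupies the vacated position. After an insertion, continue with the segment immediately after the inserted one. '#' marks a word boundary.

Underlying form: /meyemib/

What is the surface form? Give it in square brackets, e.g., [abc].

[mymip]

Rule 1 Medial Vowel Deletion: [meyemib] → [mymib]
Rule 2 Palatal Assibilation: no change — [mymib]
Rule 3 Word-Final Devoicing: [mymib] → [mymip]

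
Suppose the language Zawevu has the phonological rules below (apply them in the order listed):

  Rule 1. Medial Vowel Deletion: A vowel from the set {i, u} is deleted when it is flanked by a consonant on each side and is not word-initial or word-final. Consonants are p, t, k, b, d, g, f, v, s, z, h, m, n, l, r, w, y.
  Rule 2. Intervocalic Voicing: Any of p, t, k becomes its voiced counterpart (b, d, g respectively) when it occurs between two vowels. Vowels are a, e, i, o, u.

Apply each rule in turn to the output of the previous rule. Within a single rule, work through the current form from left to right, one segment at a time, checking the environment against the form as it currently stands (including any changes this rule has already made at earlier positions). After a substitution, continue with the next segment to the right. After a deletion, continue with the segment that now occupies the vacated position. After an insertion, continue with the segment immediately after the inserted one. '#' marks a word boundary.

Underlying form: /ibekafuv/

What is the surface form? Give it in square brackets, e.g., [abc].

Rule 1 Medial Vowel Deletion: [ibekafuv] → [ibekafv]
Rule 2 Intervocalic Voicing: [ibekafv] → [ibegafv]

[ibegafv]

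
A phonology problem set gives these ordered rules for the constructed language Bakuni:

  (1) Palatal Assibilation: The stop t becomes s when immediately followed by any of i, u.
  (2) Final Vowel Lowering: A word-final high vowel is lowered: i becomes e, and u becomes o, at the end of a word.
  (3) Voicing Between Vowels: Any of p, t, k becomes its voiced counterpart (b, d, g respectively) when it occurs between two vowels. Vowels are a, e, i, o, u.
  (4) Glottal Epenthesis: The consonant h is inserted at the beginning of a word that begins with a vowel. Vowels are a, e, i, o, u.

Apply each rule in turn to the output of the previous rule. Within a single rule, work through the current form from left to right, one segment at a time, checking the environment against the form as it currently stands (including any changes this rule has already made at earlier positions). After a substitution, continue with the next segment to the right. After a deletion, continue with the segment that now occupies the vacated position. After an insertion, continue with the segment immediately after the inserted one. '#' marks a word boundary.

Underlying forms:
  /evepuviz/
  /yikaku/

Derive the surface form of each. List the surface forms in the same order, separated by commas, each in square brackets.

[hevebuviz], [yigago]

/evepuviz/:
  (1) Palatal Assibilation: no change — [evepuviz]
  (2) Final Vowel Lowering: no change — [evepuviz]
  (3) Voicing Between Vowels: [evepuviz] → [evebuviz]
  (4) Glottal Epenthesis: [evebuviz] → [hevebuviz]
/yikaku/:
  (1) Palatal Assibilation: no change — [yikaku]
  (2) Final Vowel Lowering: [yikaku] → [yikako]
  (3) Voicing Between Vowels: [yikako] → [yigago]
  (4) Glottal Epenthesis: no change — [yigago]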